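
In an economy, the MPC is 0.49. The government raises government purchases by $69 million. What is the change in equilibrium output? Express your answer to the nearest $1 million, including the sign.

+$135 million

Spending multiplier = 1/(1 − MPC) = 1/(1 − 0.49) = 1/0.51 ≈ 1.961.
ΔY = k × ΔG = (+$69 million) / 0.51 ≈ +$135 million.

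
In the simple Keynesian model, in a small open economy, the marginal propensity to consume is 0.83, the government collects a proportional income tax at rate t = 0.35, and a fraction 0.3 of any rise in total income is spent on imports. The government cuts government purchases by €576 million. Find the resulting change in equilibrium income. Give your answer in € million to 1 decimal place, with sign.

−€757.4 million

Expenditure multiplier = 1/(1 − c(1−t) + m) = 1/(1 − 0.83×0.65 + 0.3) = 1/0.7605 ≈ 1.315.
ΔY = k × ΔG = (−€576 million) / 0.7605 ≈ −€757.4 million.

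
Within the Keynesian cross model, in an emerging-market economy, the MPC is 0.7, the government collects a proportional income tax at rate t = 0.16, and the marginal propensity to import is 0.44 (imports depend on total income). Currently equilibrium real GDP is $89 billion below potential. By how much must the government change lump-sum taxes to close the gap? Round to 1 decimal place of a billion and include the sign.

−$108.3 billion

Spending multiplier = 1/(1 − c(1−t) + m) = 1/(1 − 0.7×0.84 + 0.44) = 1/0.852 ≈ 1.174.
Tax multiplier = −c·k = −0.7/0.852 ≈ −0.822. Need ΔY = +$89 billion, so ΔT = ΔY/(−c·k) = −(+$89 billion) × 0.852 / 0.7 ≈ −$108.3 billion.
The government should cut lump-sum taxes by $108.3 billion.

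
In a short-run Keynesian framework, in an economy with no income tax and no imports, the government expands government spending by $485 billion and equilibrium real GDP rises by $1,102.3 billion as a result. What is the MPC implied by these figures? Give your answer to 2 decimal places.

Implied spending multiplier k = ΔY/ΔG = 1,102.3/485 ≈ 2.2728.
Since k = 1/(1 − MPC), MPC = 1 − 1/k = 1 − ΔG/ΔY = 1 − 485/1,102.3 ≈ 0.56.

0.56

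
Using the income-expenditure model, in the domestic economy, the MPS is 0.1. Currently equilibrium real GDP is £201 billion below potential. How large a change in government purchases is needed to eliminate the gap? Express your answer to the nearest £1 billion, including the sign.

+£20 billion

MPC = 1 − MPS = 1 − 0.1 = 0.9.
Spending multiplier = 1/(1 − MPC) = 1/(1 − 0.9) = 1/0.1 = 10.
Need ΔY = +£201 billion, so ΔG = ΔY/k = (+£201 billion) × 0.1 ≈ +£20 billion.
The government should increase government purchases by £20 billion.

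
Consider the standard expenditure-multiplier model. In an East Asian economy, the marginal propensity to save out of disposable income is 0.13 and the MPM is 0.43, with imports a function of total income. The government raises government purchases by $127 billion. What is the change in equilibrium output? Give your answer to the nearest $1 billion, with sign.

MPC = 1 − MPS = 1 − 0.13 = 0.87.
Government-spending multiplier = 1/(1 − c + m) = 1/(1 − 0.87 + 0.43) = 1/0.56 ≈ 1.786.
ΔY = k × ΔG = (+$127 billion) / 0.56 ≈ +$227 billion.

+$227 billion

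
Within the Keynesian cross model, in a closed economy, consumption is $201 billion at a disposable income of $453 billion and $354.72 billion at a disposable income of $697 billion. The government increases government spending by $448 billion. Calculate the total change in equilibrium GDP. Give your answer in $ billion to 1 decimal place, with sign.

MPC = ΔC/ΔYd = (354.72 − 201)/(697 − 453) = 153.72/244 = 0.63.
Spending multiplier = 1/(1 − MPC) = 1/(1 − 0.63) = 1/0.37 ≈ 2.703.
ΔY = k × ΔG = (+$448 billion) / 0.37 ≈ +$1,210.8 billion.

+$1,210.8 billion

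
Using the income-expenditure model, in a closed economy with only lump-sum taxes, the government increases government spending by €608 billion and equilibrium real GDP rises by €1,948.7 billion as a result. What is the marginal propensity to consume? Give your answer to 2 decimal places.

Implied spending multiplier k = ΔY/ΔG = 1,948.7/608 ≈ 3.2051.
Since k = 1/(1 − MPC), MPC = 1 − 1/k = 1 − ΔG/ΔY = 1 − 608/1,948.7 ≈ 0.69.

0.69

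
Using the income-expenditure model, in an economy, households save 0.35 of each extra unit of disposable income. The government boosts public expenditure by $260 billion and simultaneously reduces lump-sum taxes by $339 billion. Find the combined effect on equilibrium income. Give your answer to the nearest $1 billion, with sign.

+$1,372 billion

MPC = 1 − MPS = 1 − 0.35 = 0.65.
Expenditure multiplier = 1/(1 − MPC) = 1/(1 − 0.65) = 1/0.35 ≈ 2.857.
ΔG contributes k·ΔG = (+$260 billion) / 0.35 ≈ +$742.9 billion.
ΔT of −$339 billion changes first-round spending by −c·ΔT = +$220.35 billion, contributing k·(−c·ΔT) = (+$220.35 billion) / 0.35 ≈ +$629.6 billion.
Net ΔY = k(ΔG − c·ΔT) = (+$480.35 billion) / 0.35 ≈ +$1,372 billion.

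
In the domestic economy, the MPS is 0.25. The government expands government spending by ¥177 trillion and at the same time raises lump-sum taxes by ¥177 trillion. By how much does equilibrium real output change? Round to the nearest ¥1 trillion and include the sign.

+¥177 trillion

MPC = 1 − MPS = 1 − 0.25 = 0.75.
Expenditure multiplier = 1/(1 − MPC) = 1/(1 − 0.75) = 1/0.25 = 4.
ΔG contributes k·ΔG = (+¥177 trillion) / 0.25 = +¥708 trillion.
ΔT of +¥177 trillion changes first-round spending by −c·ΔT = −¥132.75 trillion, contributing k·(−c·ΔT) = (−¥132.75 trillion) / 0.25 = −¥531 trillion.
With ΔG = ΔT and no other leakages, the balanced-budget multiplier is 1, so ΔY = ΔG = +¥177 trillion.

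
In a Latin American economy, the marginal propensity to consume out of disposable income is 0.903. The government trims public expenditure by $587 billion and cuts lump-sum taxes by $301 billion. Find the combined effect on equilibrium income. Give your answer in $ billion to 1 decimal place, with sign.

Expenditure multiplier = 1/(1 − MPC) = 1/(1 − 0.903) = 1/0.097 ≈ 10.309.
ΔG contributes k·ΔG = (−$587 billion) / 0.097 ≈ −$6,051.5 billion.
ΔT of −$301 billion changes first-round spending by −c·ΔT = +$271.803 billion, contributing k·(−c·ΔT) = (+$271.803 billion) / 0.097 ≈ +$2,802.1 billion.
Net ΔY = k(ΔG − c·ΔT) = (−$315.197 billion) / 0.097 ≈ −$3,249.5 billion.

−$3,249.5 billion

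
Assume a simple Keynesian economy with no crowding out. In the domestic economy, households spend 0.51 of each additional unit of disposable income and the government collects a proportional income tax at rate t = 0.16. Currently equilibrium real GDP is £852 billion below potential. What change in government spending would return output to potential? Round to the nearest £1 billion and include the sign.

Spending multiplier = 1/(1 − c(1−t)) = 1/(1 − 0.51×0.84) = 1/0.5716 ≈ 1.749.
Need ΔY = +£852 billion, so ΔG = ΔY/k = (+£852 billion) × 0.5716 ≈ +£487 billion.
The government should increase government spending by £487 billion.

+£487 billion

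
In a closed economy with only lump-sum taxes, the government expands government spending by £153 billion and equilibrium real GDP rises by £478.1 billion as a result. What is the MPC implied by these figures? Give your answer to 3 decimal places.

0.680

Implied spending multiplier k = ΔY/ΔG = 478.1/153 ≈ 3.1248.
Since k = 1/(1 − MPC), MPC = 1 − 1/k = 1 − ΔG/ΔY = 1 − 153/478.1 ≈ 0.680.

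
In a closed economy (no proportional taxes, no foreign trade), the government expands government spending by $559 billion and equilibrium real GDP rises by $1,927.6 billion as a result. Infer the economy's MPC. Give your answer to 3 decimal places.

Implied spending multiplier k = ΔY/ΔG = 1,927.6/559 ≈ 3.4483.
Since k = 1/(1 − MPC), MPC = 1 − 1/k = 1 − ΔG/ΔY = 1 − 559/1,927.6 ≈ 0.710.

0.710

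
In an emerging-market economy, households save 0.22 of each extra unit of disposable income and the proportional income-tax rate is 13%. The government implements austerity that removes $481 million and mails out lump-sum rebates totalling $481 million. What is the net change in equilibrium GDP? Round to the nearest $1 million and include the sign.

MPC = 1 − MPS = 1 − 0.22 = 0.78.
Expenditure multiplier = 1/(1 − c(1−t)) = 1/(1 − 0.78×0.87) = 1/0.3214 ≈ 3.111.
ΔG contributes k·ΔG = (−$481 million) / 0.3214 ≈ −$1,496.6 million.
ΔT of −$481 million changes first-round spending by −c·ΔT = +$375.18 million, contributing k·(−c·ΔT) = (+$375.18 million) / 0.3214 ≈ +$1,167.3 million.
Net ΔY = k(ΔG − c·ΔT) = (−$105.82 million) / 0.3214 ≈ −$329 million.

−$329 million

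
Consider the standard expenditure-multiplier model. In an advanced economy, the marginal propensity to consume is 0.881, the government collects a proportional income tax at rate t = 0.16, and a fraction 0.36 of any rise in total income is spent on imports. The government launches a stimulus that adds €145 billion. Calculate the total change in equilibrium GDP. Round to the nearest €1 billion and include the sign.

Spending multiplier = 1/(1 − c(1−t) + m) = 1/(1 − 0.881×0.84 + 0.36) = 1/0.61996 ≈ 1.613.
ΔY = k × ΔG = (+€145 billion) / 0.61996 ≈ +€234 billion.

+€234 billion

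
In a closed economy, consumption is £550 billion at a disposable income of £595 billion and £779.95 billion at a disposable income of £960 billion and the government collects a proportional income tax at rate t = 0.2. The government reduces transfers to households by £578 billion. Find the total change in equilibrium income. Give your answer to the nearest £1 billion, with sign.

MPC = ΔC/ΔYd = (779.95 − 550)/(960 − 595) = 229.95/365 = 0.63.
The transfer change shifts disposable income by −£578 billion, so first-round consumption changes by c·ΔTR = 0.63 × (−£578 billion) = −£364.14 billion.
Expenditure multiplier = 1/(1 − c(1−t)) = 1/(1 − 0.63×0.8) = 1/0.496 ≈ 2.016.
The transfer multiplier is c × k ≈ 1.27, so ΔY = k × (c·ΔTR) = (−£364.14 billion) / 0.496 ≈ −£734 billion.

−£734 billion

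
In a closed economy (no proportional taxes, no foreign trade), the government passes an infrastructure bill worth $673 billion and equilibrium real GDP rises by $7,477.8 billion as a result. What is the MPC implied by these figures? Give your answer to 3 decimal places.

Implied spending multiplier k = ΔY/ΔG = 7,477.8/673 ≈ 11.1111.
Since k = 1/(1 − MPC), MPC = 1 − 1/k = 1 − ΔG/ΔY = 1 − 673/7,477.8 ≈ 0.910.

0.910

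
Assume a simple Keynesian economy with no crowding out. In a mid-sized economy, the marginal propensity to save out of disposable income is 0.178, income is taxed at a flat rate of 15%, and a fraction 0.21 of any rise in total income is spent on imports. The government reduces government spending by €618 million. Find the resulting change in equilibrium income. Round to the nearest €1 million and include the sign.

−€1,209 million

MPC = 1 − MPS = 1 − 0.178 = 0.822.
Spending multiplier = 1/(1 − c(1−t) + m) = 1/(1 − 0.822×0.85 + 0.21) = 1/0.5113 ≈ 1.956.
ΔY = k × ΔG = (−€618 million) / 0.5113 ≈ −€1,209 million.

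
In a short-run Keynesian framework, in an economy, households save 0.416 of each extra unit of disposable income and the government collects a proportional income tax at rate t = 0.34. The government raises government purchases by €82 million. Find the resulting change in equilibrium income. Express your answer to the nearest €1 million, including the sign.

MPC = 1 − MPS = 1 − 0.416 = 0.584.
Expenditure multiplier = 1/(1 − c(1−t)) = 1/(1 − 0.584×0.66) = 1/0.61456 ≈ 1.627.
ΔY = k × ΔG = (+€82 million) / 0.61456 ≈ +€133 million.

+€133 million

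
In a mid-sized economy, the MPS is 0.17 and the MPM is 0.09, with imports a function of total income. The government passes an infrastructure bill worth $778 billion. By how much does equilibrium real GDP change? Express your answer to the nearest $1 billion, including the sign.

MPC = 1 − MPS = 1 − 0.17 = 0.83.
Expenditure multiplier = 1/(1 − c + m) = 1/(1 − 0.83 + 0.09) = 1/0.26 ≈ 3.846.
ΔY = k × ΔG = (+$778 billion) / 0.26 ≈ +$2,992 billion.

+$2,992 billion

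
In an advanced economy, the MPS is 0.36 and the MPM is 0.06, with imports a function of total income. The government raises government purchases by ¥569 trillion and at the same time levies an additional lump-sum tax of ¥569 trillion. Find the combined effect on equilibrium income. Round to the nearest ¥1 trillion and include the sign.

MPC = 1 − MPS = 1 − 0.36 = 0.64.
Expenditure multiplier = 1/(1 − c + m) = 1/(1 − 0.64 + 0.06) = 1/0.42 ≈ 2.381.
ΔG contributes k·ΔG = (+¥569 trillion) / 0.42 ≈ +¥1,354.8 trillion.
ΔT of +¥569 trillion changes first-round spending by −c·ΔT = −¥364.16 trillion, contributing k·(−c·ΔT) = (−¥364.16 trillion) / 0.42 ≈ −¥867 trillion.
Net ΔY = k(ΔG − c·ΔT) = (+¥204.84 trillion) / 0.42 ≈ +¥488 trillion.

+¥488 trillion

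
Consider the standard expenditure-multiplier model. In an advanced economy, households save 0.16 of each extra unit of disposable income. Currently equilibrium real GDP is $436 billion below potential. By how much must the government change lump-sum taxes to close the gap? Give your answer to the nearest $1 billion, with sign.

−$83 billion

MPC = 1 − MPS = 1 − 0.16 = 0.84.
Spending multiplier = 1/(1 − MPC) = 1/(1 − 0.84) = 1/0.16 = 6.25.
Tax multiplier = −c·k = −0.84/0.16 = −5.25. Need ΔY = +$436 billion, so ΔT = ΔY/(−c·k) = −(+$436 billion) × 0.16 / 0.84 ≈ −$83 billion.
The government should cut lump-sum taxes by $83 billion.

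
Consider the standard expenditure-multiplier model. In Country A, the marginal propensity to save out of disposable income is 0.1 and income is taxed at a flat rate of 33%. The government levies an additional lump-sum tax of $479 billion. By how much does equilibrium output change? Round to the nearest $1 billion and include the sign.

−$1,086 billion

MPC = 1 − MPS = 1 − 0.1 = 0.9.
A lump-sum tax change of +$479 billion shifts disposable income by −$479 billion; first-round consumption changes by −c × ΔT = −0.9 × (+$479 billion) = −$431.1 billion.
Expenditure multiplier = 1/(1 − c(1−t)) = 1/(1 − 0.9×0.67) = 1/0.397 ≈ 2.519.
The tax multiplier is −c × k ≈ −2.267, so ΔY = k × (−c·ΔT) = (−$431.1 billion) / 0.397 ≈ −$1,086 billion.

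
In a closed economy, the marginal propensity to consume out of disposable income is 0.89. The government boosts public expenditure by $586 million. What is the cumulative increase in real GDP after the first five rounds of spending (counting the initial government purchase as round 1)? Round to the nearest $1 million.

Round 1 adds ΔG = $586 million; each later round is MPC = 0.89 times the previous.
After 5 rounds: 586 + 521.54 + 464.1706 + 413.111834 + 367.66953226 = ΔG·(1 − c^5)/(1 − c) = 586 × (1 − 0.5584059449)/0.11 ≈ $2,352 million.

$2,352 million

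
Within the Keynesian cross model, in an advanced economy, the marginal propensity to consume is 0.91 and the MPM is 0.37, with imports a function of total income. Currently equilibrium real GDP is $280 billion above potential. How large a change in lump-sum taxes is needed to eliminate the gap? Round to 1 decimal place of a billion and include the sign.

Spending multiplier = 1/(1 − c + m) = 1/(1 − 0.91 + 0.37) = 1/0.46 ≈ 2.174.
Tax multiplier = −c·k = −0.91/0.46 ≈ −1.978. Need ΔY = −$280 billion, so ΔT = ΔY/(−c·k) = −(−$280 billion) × 0.46 / 0.91 ≈ +$141.5 billion.
The government should raise lump-sum taxes by $141.5 billion.

+$141.5 billion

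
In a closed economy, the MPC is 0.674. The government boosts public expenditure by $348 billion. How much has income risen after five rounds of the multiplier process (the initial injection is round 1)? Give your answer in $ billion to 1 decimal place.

Round 1 adds ΔG = $348 billion; each later round is MPC = 0.674 times the previous.
After 5 rounds: 348 + 234.552 + 158.088048 + 106.551344352 + 71.815606093248 = ΔG·(1 − c^5)/(1 − c) = 348 × (1 − 0.139091145134624)/0.326 ≈ $919 billion.

$919.0 billion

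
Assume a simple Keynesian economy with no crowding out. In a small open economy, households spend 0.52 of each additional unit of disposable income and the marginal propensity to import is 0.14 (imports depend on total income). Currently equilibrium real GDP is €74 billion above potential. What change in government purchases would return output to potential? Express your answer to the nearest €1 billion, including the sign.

−€46 billion

Spending multiplier = 1/(1 − c + m) = 1/(1 − 0.52 + 0.14) = 1/0.62 ≈ 1.613.
Need ΔY = −€74 billion, so ΔG = ΔY/k = (−€74 billion) × 0.62 ≈ −€46 billion.
The government should cut government purchases by €46 billion.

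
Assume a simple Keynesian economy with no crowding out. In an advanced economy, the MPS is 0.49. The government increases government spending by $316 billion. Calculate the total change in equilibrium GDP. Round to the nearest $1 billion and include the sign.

+$645 billion

MPC = 1 − MPS = 1 − 0.49 = 0.51.
Spending multiplier = 1/(1 − MPC) = 1/(1 − 0.51) = 1/0.49 ≈ 2.041.
ΔY = k × ΔG = (+$316 billion) / 0.49 ≈ +$645 billion.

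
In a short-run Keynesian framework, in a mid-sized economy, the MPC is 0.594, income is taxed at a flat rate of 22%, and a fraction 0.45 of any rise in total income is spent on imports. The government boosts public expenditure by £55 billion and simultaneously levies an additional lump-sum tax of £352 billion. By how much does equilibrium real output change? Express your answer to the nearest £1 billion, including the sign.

Expenditure multiplier = 1/(1 − c(1−t) + m) = 1/(1 − 0.594×0.78 + 0.45) = 1/0.98668 ≈ 1.013.
ΔG contributes k·ΔG = (+£55 billion) / 0.98668 ≈ +£55.7 billion.
ΔT of +£352 billion changes first-round spending by −c·ΔT = −£209.088 billion, contributing k·(−c·ΔT) = (−£209.088 billion) / 0.98668 ≈ −£211.9 billion.
Net ΔY = k(ΔG − c·ΔT) = (−£154.088 billion) / 0.98668 ≈ −£156 billion.

−£156 billion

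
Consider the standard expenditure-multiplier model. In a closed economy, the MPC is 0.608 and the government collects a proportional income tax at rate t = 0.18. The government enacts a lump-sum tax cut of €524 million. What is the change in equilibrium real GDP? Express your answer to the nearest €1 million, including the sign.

+€635 million

A lump-sum tax change of −€524 million shifts disposable income by +€524 million; first-round consumption changes by −c × ΔT = −0.608 × (−€524 million) = +€318.592 million.
Expenditure multiplier = 1/(1 − c(1−t)) = 1/(1 − 0.608×0.82) = 1/0.50144 ≈ 1.994.
The tax multiplier is −c × k ≈ −1.213, so ΔY = k × (−c·ΔT) = (+€318.592 million) / 0.50144 ≈ +€635 million.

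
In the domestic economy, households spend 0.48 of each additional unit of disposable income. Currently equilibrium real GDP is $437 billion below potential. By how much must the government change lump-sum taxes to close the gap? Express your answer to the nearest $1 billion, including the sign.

−$473 billion

Spending multiplier = 1/(1 − MPC) = 1/(1 − 0.48) = 1/0.52 ≈ 1.923.
Tax multiplier = −c·k = −0.48/0.52 ≈ −0.923. Need ΔY = +$437 billion, so ΔT = ΔY/(−c·k) = −(+$437 billion) × 0.52 / 0.48 ≈ −$473 billion.
The government should cut lump-sum taxes by $473 billion.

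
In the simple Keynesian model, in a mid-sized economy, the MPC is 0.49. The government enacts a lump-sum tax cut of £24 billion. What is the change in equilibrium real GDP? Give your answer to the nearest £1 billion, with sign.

+£23 billion

A lump-sum tax change of −£24 billion shifts disposable income by +£24 billion; first-round consumption changes by −c × ΔT = −0.49 × (−£24 billion) = +£11.76 billion.
Expenditure multiplier = 1/(1 − MPC) = 1/(1 − 0.49) = 1/0.51 ≈ 1.961.
The tax multiplier is −c × k ≈ −0.961, so ΔY = k × (−c·ΔT) = (+£11.76 billion) / 0.51 ≈ +£23 billion.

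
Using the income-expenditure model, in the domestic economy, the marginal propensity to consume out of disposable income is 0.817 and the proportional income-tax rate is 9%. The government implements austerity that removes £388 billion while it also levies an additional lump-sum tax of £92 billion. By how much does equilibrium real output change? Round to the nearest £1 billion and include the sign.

−£1,805 billion

Expenditure multiplier = 1/(1 − c(1−t)) = 1/(1 − 0.817×0.91) = 1/0.25653 ≈ 3.898.
ΔG contributes k·ΔG = (−£388 billion) / 0.25653 ≈ −£1,512.5 billion.
ΔT of +£92 billion changes first-round spending by −c·ΔT = −£75.164 billion, contributing k·(−c·ΔT) = (−£75.164 billion) / 0.25653 ≈ −£293 billion.
Net ΔY = k(ΔG − c·ΔT) = (−£463.164 billion) / 0.25653 ≈ −£1,805 billion.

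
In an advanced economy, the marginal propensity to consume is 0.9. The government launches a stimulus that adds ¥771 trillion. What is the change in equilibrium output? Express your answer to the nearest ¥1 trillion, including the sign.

+¥7,710 trillion

Spending multiplier = 1/(1 − MPC) = 1/(1 − 0.9) = 1/0.1 = 10.
ΔY = k × ΔG = (+¥771 trillion) / 0.1 = +¥7,710 trillion.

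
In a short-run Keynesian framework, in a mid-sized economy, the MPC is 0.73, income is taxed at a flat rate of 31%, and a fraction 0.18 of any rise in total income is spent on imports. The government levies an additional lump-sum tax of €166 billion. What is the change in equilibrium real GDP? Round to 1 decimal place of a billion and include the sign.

A lump-sum tax change of +€166 billion shifts disposable income by −€166 billion; first-round consumption changes by −c × ΔT = −0.73 × (+€166 billion) = −€121.18 billion.
Expenditure multiplier = 1/(1 − c(1−t) + m) = 1/(1 − 0.73×0.69 + 0.18) = 1/0.6763 ≈ 1.479.
The tax multiplier is −c × k ≈ −1.079, so ΔY = k × (−c·ΔT) = (−€121.18 billion) / 0.6763 ≈ −€179.2 billion.

−€179.2 billion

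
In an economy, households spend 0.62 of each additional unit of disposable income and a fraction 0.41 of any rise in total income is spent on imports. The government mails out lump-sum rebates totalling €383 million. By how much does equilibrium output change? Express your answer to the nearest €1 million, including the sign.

A lump-sum tax change of −€383 million shifts disposable income by +€383 million; first-round consumption changes by −c × ΔT = −0.62 × (−€383 million) = +€237.46 million.
Expenditure multiplier = 1/(1 − c + m) = 1/(1 − 0.62 + 0.41) = 1/0.79 ≈ 1.266.
The tax multiplier is −c × k ≈ −0.785, so ΔY = k × (−c·ΔT) = (+€237.46 million) / 0.79 ≈ +€301 million.

+€301 million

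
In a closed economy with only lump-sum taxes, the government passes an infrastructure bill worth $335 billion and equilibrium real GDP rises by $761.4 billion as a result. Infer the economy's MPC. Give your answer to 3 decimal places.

0.560

Implied spending multiplier k = ΔY/ΔG = 761.4/335 ≈ 2.2728.
Since k = 1/(1 − MPC), MPC = 1 − 1/k = 1 − ΔG/ΔY = 1 − 335/761.4 ≈ 0.560.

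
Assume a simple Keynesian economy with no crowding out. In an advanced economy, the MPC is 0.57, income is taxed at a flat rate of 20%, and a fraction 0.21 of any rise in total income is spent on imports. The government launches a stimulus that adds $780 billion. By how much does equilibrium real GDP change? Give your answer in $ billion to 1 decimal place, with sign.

+$1,034.5 billion

Government-spending multiplier = 1/(1 − c(1−t) + m) = 1/(1 − 0.57×0.8 + 0.21) = 1/0.754 ≈ 1.326.
ΔY = k × ΔG = (+$780 billion) / 0.754 ≈ +$1,034.5 billion.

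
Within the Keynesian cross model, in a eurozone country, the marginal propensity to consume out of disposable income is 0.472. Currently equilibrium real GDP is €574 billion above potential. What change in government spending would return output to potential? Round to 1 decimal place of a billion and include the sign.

Spending multiplier = 1/(1 − MPC) = 1/(1 − 0.472) = 1/0.528 ≈ 1.894.
Need ΔY = −€574 billion, so ΔG = ΔY/k = (−€574 billion) × 0.528 ≈ −€303.1 billion.
The government should cut government spending by €303.1 billion.

−€303.1 billion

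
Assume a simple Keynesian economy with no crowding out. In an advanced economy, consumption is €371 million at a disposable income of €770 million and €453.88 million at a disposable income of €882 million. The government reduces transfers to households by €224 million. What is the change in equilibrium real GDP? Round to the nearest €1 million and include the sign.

−€638 million

MPC = ΔC/ΔYd = (453.88 − 371)/(882 − 770) = 82.88/112 = 0.74.
The transfer change shifts disposable income by −€224 million, so first-round consumption changes by c·ΔTR = 0.74 × (−€224 million) = −€165.76 million.
Expenditure multiplier = 1/(1 − MPC) = 1/(1 − 0.74) = 1/0.26 ≈ 3.846.
The transfer multiplier is c × k ≈ 2.846, so ΔY = k × (c·ΔTR) = (−€165.76 million) / 0.26 ≈ −€638 million.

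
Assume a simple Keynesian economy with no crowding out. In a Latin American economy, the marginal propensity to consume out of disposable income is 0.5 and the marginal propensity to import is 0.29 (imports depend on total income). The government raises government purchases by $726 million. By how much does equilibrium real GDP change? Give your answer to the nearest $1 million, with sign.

Government-spending multiplier = 1/(1 − c + m) = 1/(1 − 0.5 + 0.29) = 1/0.79 ≈ 1.266.
ΔY = k × ΔG = (+$726 million) / 0.79 ≈ +$919 million.

+$919 million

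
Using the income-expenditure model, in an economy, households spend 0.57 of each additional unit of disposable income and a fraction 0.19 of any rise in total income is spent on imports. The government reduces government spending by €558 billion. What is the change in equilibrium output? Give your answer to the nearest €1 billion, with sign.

Government-spending multiplier = 1/(1 − c + m) = 1/(1 − 0.57 + 0.19) = 1/0.62 ≈ 1.613.
ΔY = k × ΔG = (−€558 billion) / 0.62 = −€900 billion.

−€900 billion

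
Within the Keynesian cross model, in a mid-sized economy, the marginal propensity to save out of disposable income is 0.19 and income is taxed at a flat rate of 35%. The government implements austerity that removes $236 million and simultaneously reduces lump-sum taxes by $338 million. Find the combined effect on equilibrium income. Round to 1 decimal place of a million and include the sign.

+$79.8 million

MPC = 1 − MPS = 1 − 0.19 = 0.81.
Expenditure multiplier = 1/(1 − c(1−t)) = 1/(1 − 0.81×0.65) = 1/0.4735 ≈ 2.112.
ΔG contributes k·ΔG = (−$236 million) / 0.4735 ≈ −$498.4 million.
ΔT of −$338 million changes first-round spending by −c·ΔT = +$273.78 million, contributing k·(−c·ΔT) = (+$273.78 million) / 0.4735 ≈ +$578.2 million.
Net ΔY = k(ΔG − c·ΔT) = (+$37.78 million) / 0.4735 ≈ +$79.8 million.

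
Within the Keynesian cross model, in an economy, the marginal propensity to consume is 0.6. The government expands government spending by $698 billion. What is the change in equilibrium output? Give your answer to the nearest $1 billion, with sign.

Spending multiplier = 1/(1 − MPC) = 1/(1 − 0.6) = 1/0.4 = 2.5.
ΔY = k × ΔG = (+$698 billion) / 0.4 = +$1,745 billion.

+$1,745 billion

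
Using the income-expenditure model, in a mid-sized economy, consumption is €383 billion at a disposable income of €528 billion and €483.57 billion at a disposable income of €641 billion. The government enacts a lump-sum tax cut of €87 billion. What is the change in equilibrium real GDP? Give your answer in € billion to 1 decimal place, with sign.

+€703.9 billion

MPC = ΔC/ΔYd = (483.57 − 383)/(641 − 528) = 100.57/113 = 0.89.
A lump-sum tax change of −€87 billion shifts disposable income by +€87 billion; first-round consumption changes by −c × ΔT = −0.89 × (−€87 billion) = +€77.43 billion.
Expenditure multiplier = 1/(1 − MPC) = 1/(1 − 0.89) = 1/0.11 ≈ 9.091.
The tax multiplier is −c × k ≈ −8.091, so ΔY = k × (−c·ΔT) = (+€77.43 billion) / 0.11 ≈ +€703.9 billion.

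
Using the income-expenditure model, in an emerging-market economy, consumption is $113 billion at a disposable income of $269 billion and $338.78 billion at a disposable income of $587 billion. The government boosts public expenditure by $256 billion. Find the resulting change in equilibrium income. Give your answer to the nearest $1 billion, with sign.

MPC = ΔC/ΔYd = (338.78 − 113)/(587 − 269) = 225.78/318 = 0.71.
Spending multiplier = 1/(1 − MPC) = 1/(1 − 0.71) = 1/0.29 ≈ 3.448.
ΔY = k × ΔG = (+$256 billion) / 0.29 ≈ +$883 billion.

+$883 billion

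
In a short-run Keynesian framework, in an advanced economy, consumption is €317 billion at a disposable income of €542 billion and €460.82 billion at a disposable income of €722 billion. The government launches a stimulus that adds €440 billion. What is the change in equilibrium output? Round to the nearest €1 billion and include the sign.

+€2,189 billion

MPC = ΔC/ΔYd = (460.82 − 317)/(722 − 542) = 143.82/180 = 0.799.
Government-spending multiplier = 1/(1 − MPC) = 1/(1 − 0.799) = 1/0.201 ≈ 4.975.
ΔY = k × ΔG = (+€440 billion) / 0.201 ≈ +€2,189 billion.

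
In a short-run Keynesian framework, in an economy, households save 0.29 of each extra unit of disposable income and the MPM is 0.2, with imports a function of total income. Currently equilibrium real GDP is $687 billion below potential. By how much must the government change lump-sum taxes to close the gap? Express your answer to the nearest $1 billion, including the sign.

−$474 billion

MPC = 1 − MPS = 1 − 0.29 = 0.71.
Spending multiplier = 1/(1 − c + m) = 1/(1 − 0.71 + 0.2) = 1/0.49 ≈ 2.041.
Tax multiplier = −c·k = −0.71/0.49 ≈ −1.449. Need ΔY = +$687 billion, so ΔT = ΔY/(−c·k) = −(+$687 billion) × 0.49 / 0.71 ≈ −$474 billion.
The government should cut lump-sum taxes by $474 billion.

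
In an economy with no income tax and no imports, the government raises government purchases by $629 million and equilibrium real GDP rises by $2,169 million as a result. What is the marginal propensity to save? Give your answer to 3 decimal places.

Implied spending multiplier k = ΔY/ΔG = 2,169/629 ≈ 3.4483.
Since k = 1/(1 − MPC), MPC = 1 − 1/k = 1 − ΔG/ΔY = 1 − 629/2,169 ≈ 0.710.
MPS = 1 − MPC = 0.290.

0.290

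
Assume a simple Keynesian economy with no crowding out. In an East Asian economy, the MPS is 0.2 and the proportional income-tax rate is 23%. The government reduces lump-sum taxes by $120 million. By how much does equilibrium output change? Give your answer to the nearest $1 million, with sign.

MPC = 1 − MPS = 1 − 0.2 = 0.8.
A lump-sum tax change of −$120 million shifts disposable income by +$120 million; first-round consumption changes by −c × ΔT = −0.8 × (−$120 million) = +$96 million.
Expenditure multiplier = 1/(1 − c(1−t)) = 1/(1 − 0.8×0.77) = 1/0.384 ≈ 2.604.
The tax multiplier is −c × k ≈ −2.083, so ΔY = k × (−c·ΔT) = (+$96 million) / 0.384 = +$250 million.

+$250 million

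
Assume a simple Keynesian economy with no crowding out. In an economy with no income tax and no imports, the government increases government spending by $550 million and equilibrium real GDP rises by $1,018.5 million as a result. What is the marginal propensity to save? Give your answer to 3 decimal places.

0.540

Implied spending multiplier k = ΔY/ΔG = 1,018.5/550 ≈ 1.8518.
Since k = 1/(1 − MPC), MPC = 1 − 1/k = 1 − ΔG/ΔY = 1 − 550/1,018.5 ≈ 0.460.
MPS = 1 − MPC = 0.540.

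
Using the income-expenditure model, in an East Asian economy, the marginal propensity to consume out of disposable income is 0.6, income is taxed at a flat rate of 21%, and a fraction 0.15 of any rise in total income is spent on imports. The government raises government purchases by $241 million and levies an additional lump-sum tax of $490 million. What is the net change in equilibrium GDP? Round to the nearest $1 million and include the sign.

Expenditure multiplier = 1/(1 − c(1−t) + m) = 1/(1 − 0.6×0.79 + 0.15) = 1/0.676 ≈ 1.479.
ΔG contributes k·ΔG = (+$241 million) / 0.676 ≈ +$356.5 million.
ΔT of +$490 million changes first-round spending by −c·ΔT = −$294 million, contributing k·(−c·ΔT) = (−$294 million) / 0.676 ≈ −$434.9 million.
Net ΔY = k(ΔG − c·ΔT) = (−$53 million) / 0.676 ≈ −$78 million.

−$78 million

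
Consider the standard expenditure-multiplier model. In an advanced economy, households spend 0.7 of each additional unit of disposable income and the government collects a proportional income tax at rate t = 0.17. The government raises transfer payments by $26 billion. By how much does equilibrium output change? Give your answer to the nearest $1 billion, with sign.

+$43 billion

The transfer change shifts disposable income by +$26 billion, so first-round consumption changes by c·ΔTR = 0.7 × (+$26 billion) = +$18.2 billion.
Expenditure multiplier = 1/(1 − c(1−t)) = 1/(1 − 0.7×0.83) = 1/0.419 ≈ 2.387.
The transfer multiplier is c × k ≈ 1.671, so ΔY = k × (c·ΔTR) = (+$18.2 billion) / 0.419 ≈ +$43 billion.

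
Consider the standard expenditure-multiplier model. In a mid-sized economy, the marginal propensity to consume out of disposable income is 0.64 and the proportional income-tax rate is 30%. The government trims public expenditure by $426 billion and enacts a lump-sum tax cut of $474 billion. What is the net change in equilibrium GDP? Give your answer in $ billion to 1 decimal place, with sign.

−$222.2 billion

Expenditure multiplier = 1/(1 − c(1−t)) = 1/(1 − 0.64×0.7) = 1/0.552 ≈ 1.812.
ΔG contributes k·ΔG = (−$426 billion) / 0.552 ≈ −$771.7 billion.
ΔT of −$474 billion changes first-round spending by −c·ΔT = +$303.36 billion, contributing k·(−c·ΔT) = (+$303.36 billion) / 0.552 ≈ +$549.6 billion.
Net ΔY = k(ΔG − c·ΔT) = (−$122.64 billion) / 0.552 ≈ −$222.2 billion.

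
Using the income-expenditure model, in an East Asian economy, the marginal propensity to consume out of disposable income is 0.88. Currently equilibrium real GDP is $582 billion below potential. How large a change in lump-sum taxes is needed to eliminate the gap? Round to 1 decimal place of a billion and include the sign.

−$79.4 billion

Spending multiplier = 1/(1 − MPC) = 1/(1 − 0.88) = 1/0.12 ≈ 8.333.
Tax multiplier = −c·k = −0.88/0.12 ≈ −7.333. Need ΔY = +$582 billion, so ΔT = ΔY/(−c·k) = −(+$582 billion) × 0.12 / 0.88 ≈ −$79.4 billion.
The government should cut lump-sum taxes by $79.4 billion.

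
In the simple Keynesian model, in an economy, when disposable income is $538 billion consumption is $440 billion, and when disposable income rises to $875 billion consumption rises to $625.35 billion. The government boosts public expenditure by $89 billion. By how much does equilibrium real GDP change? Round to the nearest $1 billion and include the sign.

+$198 billion

MPC = ΔC/ΔYd = (625.35 − 440)/(875 − 538) = 185.35/337 = 0.55.
Expenditure multiplier = 1/(1 − MPC) = 1/(1 − 0.55) = 1/0.45 ≈ 2.222.
ΔY = k × ΔG = (+$89 billion) / 0.45 ≈ +$198 billion.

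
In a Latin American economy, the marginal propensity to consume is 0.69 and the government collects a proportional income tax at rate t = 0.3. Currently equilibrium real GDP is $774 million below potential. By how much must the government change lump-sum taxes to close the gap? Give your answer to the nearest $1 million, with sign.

−$580 million

Spending multiplier = 1/(1 − c(1−t)) = 1/(1 − 0.69×0.7) = 1/0.517 ≈ 1.934.
Tax multiplier = −c·k = −0.69/0.517 ≈ −1.335. Need ΔY = +$774 million, so ΔT = ΔY/(−c·k) = −(+$774 million) × 0.517 / 0.69 ≈ −$580 million.
The government should cut lump-sum taxes by $580 million.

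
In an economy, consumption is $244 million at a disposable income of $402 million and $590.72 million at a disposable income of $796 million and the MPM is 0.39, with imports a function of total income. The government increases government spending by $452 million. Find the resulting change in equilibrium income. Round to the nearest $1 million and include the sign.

MPC = ΔC/ΔYd = (590.72 − 244)/(796 − 402) = 346.72/394 = 0.88.
Government-spending multiplier = 1/(1 − c + m) = 1/(1 − 0.88 + 0.39) = 1/0.51 ≈ 1.961.
ΔY = k × ΔG = (+$452 million) / 0.51 ≈ +$886 million.

+$886 million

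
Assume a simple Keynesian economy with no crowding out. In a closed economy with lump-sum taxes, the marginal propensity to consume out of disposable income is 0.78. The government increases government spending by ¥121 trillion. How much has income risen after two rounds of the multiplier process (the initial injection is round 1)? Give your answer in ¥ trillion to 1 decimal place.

¥215.4 trillion

Round 1 adds ΔG = ¥121 trillion; each later round is MPC = 0.78 times the previous.
After 2 rounds: 121 + 94.38 = ΔG·(1 − c^2)/(1 − c) = 121 × (1 − 0.6084)/0.22 ≈ ¥215.4 trillion.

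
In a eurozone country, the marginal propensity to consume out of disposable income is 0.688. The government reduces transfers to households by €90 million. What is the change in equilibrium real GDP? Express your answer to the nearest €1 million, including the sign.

−€198 million

The transfer change shifts disposable income by −€90 million, so first-round consumption changes by c·ΔTR = 0.688 × (−€90 million) = −€61.92 million.
Expenditure multiplier = 1/(1 − MPC) = 1/(1 − 0.688) = 1/0.312 ≈ 3.205.
The transfer multiplier is c × k ≈ 2.205, so ΔY = k × (c·ΔTR) = (−€61.92 million) / 0.312 ≈ −€198 million.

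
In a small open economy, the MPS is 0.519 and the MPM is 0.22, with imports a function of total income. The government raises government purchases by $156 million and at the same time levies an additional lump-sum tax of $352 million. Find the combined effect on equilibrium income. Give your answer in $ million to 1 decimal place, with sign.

−$18.0 million

MPC = 1 − MPS = 1 − 0.519 = 0.481.
Expenditure multiplier = 1/(1 − c + m) = 1/(1 − 0.481 + 0.22) = 1/0.739 ≈ 1.353.
ΔG contributes k·ΔG = (+$156 million) / 0.739 ≈ +$211.1 million.
ΔT of +$352 million changes first-round spending by −c·ΔT = −$169.312 million, contributing k·(−c·ΔT) = (−$169.312 million) / 0.739 ≈ −$229.1 million.
Net ΔY = k(ΔG − c·ΔT) = (−$13.312 million) / 0.739 ≈ −$18 million.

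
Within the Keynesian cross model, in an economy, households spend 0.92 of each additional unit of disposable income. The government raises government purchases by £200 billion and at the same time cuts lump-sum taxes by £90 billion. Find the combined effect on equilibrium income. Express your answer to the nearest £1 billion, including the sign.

Expenditure multiplier = 1/(1 − MPC) = 1/(1 − 0.92) = 1/0.08 = 12.5.
ΔG contributes k·ΔG = (+£200 billion) / 0.08 = +£2,500 billion.
ΔT of −£90 billion changes first-round spending by −c·ΔT = +£82.8 billion, contributing k·(−c·ΔT) = (+£82.8 billion) / 0.08 = +£1,035 billion.
Net ΔY = k(ΔG − c·ΔT) = (+£282.8 billion) / 0.08 = +£3,535 billion.

+£3,535 billion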